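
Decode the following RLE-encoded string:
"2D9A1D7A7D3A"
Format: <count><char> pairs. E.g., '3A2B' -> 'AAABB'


Expanding each <count><char> pair:
  2D -> 'DD'
  9A -> 'AAAAAAAAA'
  1D -> 'D'
  7A -> 'AAAAAAA'
  7D -> 'DDDDDDD'
  3A -> 'AAA'

Decoded = DDAAAAAAAAADAAAAAAADDDDDDDAAA


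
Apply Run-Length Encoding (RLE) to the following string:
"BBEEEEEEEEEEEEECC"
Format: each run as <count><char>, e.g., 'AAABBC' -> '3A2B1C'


Scanning runs left to right:
  i=0: run of 'B' x 2 -> '2B'
  i=2: run of 'E' x 13 -> '13E'
  i=15: run of 'C' x 2 -> '2C'

RLE = 2B13E2C


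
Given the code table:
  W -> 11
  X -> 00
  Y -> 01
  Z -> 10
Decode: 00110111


Decoding:
00 -> X
11 -> W
01 -> Y
11 -> W


Result: XWYW


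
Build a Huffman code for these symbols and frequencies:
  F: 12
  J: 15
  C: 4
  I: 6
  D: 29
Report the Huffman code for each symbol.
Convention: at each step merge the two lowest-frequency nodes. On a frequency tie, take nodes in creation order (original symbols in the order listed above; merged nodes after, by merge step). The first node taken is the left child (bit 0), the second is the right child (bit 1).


Huffman tree construction:
Step 1: Merge C(4) + I(6) = 10
Step 2: Merge (C+I)(10) + F(12) = 22
Step 3: Merge J(15) + ((C+I)+F)(22) = 37
Step 4: Merge D(29) + (J+((C+I)+F))(37) = 66
Read each symbol's code off the tree from the root (left child = 0, right child = 1).

Codes:
  F: 111 (length 3)
  J: 10 (length 2)
  C: 1100 (length 4)
  I: 1101 (length 4)
  D: 0 (length 1)
Average code length: 135/66 = 2.0455 bits/symbol


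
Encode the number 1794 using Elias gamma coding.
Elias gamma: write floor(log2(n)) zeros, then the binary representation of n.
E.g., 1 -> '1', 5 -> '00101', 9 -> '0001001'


num_bits = floor(log2(1794)) + 1 = 11
leading_zeros = num_bits - 1 = 10
binary(1794) = 11100000010

Elias gamma(1794) = '0000000000' + '11100000010' = 000000000011100000010 (21 bits)


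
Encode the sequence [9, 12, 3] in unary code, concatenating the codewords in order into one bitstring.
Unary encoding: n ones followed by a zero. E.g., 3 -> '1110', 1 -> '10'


Encode each number as n ones followed by a terminating 0:
  9 -> 1111111110 (10 bits)
  12 -> 1111111111110 (13 bits)
  3 -> 1110 (4 bits)
Total length = 10 + 13 + 4 = 27 bits.

Unary([9, 12, 3]) = 111111111011111111111101110 (27 bits)


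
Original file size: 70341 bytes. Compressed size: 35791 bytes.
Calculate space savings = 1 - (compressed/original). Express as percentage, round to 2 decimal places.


ratio = compressed/original = 35791/70341 = 0.508821
savings = 1 - ratio = 1 - 0.508821 = 0.491179
as a percentage: 0.491179 * 100 = 49.12%

Space savings = 1 - 35791/70341 = 49.12%


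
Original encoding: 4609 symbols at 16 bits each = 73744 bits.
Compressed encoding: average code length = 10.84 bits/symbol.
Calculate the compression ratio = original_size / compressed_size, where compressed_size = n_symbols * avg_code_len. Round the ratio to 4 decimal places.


original_size = n_symbols * orig_bits = 4609 * 16 = 73744 bits
compressed_size = n_symbols * avg_code_len = 4609 * 10.84 = 49961.56 bits
ratio = original_size / compressed_size = 73744 / 49961.56 = 1.476

Compression ratio = 1.476


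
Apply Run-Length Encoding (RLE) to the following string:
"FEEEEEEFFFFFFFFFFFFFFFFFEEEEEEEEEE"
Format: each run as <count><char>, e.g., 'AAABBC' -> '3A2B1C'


Scanning runs left to right:
  i=0: run of 'F' x 1 -> '1F'
  i=1: run of 'E' x 6 -> '6E'
  i=7: run of 'F' x 17 -> '17F'
  i=24: run of 'E' x 10 -> '10E'

RLE = 1F6E17F10E


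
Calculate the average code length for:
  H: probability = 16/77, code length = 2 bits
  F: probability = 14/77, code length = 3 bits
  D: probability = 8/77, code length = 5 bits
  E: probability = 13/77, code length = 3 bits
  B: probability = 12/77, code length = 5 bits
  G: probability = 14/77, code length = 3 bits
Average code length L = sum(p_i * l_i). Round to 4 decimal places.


Weighted contributions p_i * l_i:
  H: (16/77) * 2 = 32/77
  F: (14/77) * 3 = 42/77
  D: (8/77) * 5 = 40/77
  E: (13/77) * 3 = 39/77
  B: (12/77) * 5 = 60/77
  G: (14/77) * 3 = 42/77
Sum = (32 + 42 + 40 + 39 + 60 + 42)/77 = 255/77

L = 255/77 = 3.3117 bits/symbol


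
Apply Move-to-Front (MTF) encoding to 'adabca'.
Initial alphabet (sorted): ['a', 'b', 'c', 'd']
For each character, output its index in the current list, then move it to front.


MTF encoding:
'a': index 0 in ['a', 'b', 'c', 'd'] -> ['a', 'b', 'c', 'd']
'd': index 3 in ['a', 'b', 'c', 'd'] -> ['d', 'a', 'b', 'c']
'a': index 1 in ['d', 'a', 'b', 'c'] -> ['a', 'd', 'b', 'c']
'b': index 2 in ['a', 'd', 'b', 'c'] -> ['b', 'a', 'd', 'c']
'c': index 3 in ['b', 'a', 'd', 'c'] -> ['c', 'b', 'a', 'd']
'a': index 2 in ['c', 'b', 'a', 'd'] -> ['a', 'c', 'b', 'd']


Output: [0, 3, 1, 2, 3, 2]


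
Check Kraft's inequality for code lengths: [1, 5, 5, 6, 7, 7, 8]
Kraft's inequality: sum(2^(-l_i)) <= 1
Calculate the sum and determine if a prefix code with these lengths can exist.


Sum = 2^(-1) + 2^(-5) + 2^(-5) + 2^(-6) + 2^(-7) + 2^(-7) + 2^(-8)
    = 0.5 + 0.03125 + 0.03125 + 0.015625 + 0.0078125 + 0.0078125 + 0.00390625
    = 153/256 = 0.59765625
Since 0.59765625 <= 1, Kraft's inequality IS satisfied.
A prefix code with these lengths CAN exist.

Kraft sum = 0.59765625. Satisfied.


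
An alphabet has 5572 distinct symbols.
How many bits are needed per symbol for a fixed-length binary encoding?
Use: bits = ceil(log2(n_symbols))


log2(5572) = 12.444
Bracket: 2^12 = 4096 < 5572 <= 2^13 = 8192
So ceil(log2(5572)) = 13

bits = ceil(log2(5572)) = ceil(12.444) = 13 bits


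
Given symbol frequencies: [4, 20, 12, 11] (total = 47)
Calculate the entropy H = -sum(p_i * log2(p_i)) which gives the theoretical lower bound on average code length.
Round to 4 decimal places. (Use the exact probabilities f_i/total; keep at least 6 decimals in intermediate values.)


Per-symbol terms -p_i * log2(p_i) with p_i = f_i/47:
  p = 4/47 = 0.085106: log2(p) = -3.554589, -p*log2(p) = 0.302518
  p = 20/47 = 0.425532: log2(p) = -1.232661, -p*log2(p) = 0.524536
  p = 12/47 = 0.255319: log2(p) = -1.969626, -p*log2(p) = 0.502883
  p = 11/47 = 0.234043: log2(p) = -2.095157, -p*log2(p) = 0.490356
H = 0.302518 + 0.524536 + 0.502883 + 0.490356 = 1.820293

H = 1.8203 bits/symbol


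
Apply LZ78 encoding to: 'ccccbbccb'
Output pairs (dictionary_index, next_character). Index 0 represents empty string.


LZ78 encoding steps:
Dictionary: {0: ''}
Step 1: w='' (idx 0), next='c' -> output (0, 'c'), add 'c' as idx 1
Step 2: w='c' (idx 1), next='c' -> output (1, 'c'), add 'cc' as idx 2
Step 3: w='c' (idx 1), next='b' -> output (1, 'b'), add 'cb' as idx 3
Step 4: w='' (idx 0), next='b' -> output (0, 'b'), add 'b' as idx 4
Step 5: w='cc' (idx 2), next='b' -> output (2, 'b'), add 'ccb' as idx 5


Encoded: [(0, 'c'), (1, 'c'), (1, 'b'), (0, 'b'), (2, 'b')]


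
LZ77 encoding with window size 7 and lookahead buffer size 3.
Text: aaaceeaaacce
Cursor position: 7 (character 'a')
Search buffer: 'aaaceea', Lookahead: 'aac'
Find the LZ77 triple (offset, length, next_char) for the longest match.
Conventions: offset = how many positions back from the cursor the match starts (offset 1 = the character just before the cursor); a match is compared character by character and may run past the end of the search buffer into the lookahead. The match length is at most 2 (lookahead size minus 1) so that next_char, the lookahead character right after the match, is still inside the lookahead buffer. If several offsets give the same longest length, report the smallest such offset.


Try each offset into the search buffer:
  offset=1 (pos 6, char 'a'): match length 2
  offset=2 (pos 5, char 'e'): match length 0
  offset=3 (pos 4, char 'e'): match length 0
  offset=4 (pos 3, char 'c'): match length 0
  offset=5 (pos 2, char 'a'): match length 1
  offset=6 (pos 1, char 'a'): match length 2
  offset=7 (pos 0, char 'a'): match length 2
Longest match has length 2, found at offsets 1, 6, 7; take the smallest, offset 1.
next_char = character at position 7 + 2 = 9 -> 'c'

Best match: offset=1, length=2 (matching 'aa' starting at position 6)
LZ77 triple: (1, 2, 'c')


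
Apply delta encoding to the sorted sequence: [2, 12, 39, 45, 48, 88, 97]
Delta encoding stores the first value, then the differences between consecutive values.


First value: 2
Deltas:
  12 - 2 = 10
  39 - 12 = 27
  45 - 39 = 6
  48 - 45 = 3
  88 - 48 = 40
  97 - 88 = 9


Delta encoded: [2, 10, 27, 6, 3, 40, 9]


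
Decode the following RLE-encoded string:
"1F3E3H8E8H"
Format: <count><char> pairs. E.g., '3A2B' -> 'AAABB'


Expanding each <count><char> pair:
  1F -> 'F'
  3E -> 'EEE'
  3H -> 'HHH'
  8E -> 'EEEEEEEE'
  8H -> 'HHHHHHHH'

Decoded = FEEEHHHEEEEEEEEHHHHHHHH


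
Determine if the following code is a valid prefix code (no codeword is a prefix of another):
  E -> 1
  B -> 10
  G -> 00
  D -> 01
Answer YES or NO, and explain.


Checking each pair (does one codeword prefix another?):
  E='1' vs B='10': prefix -- VIOLATION

NO -- this is NOT a valid prefix code. E (1) is a prefix of B (10).


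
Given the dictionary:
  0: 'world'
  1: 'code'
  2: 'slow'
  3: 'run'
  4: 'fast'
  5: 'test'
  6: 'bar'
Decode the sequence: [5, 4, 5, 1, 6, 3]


Look up each index in the dictionary:
  5 -> 'test'
  4 -> 'fast'
  5 -> 'test'
  1 -> 'code'
  6 -> 'bar'
  3 -> 'run'

Decoded: "test fast test code bar run"


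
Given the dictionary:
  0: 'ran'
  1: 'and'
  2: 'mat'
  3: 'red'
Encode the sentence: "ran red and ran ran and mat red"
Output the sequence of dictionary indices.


Look up each word in the dictionary:
  'ran' -> 0
  'red' -> 3
  'and' -> 1
  'ran' -> 0
  'ran' -> 0
  'and' -> 1
  'mat' -> 2
  'red' -> 3

Encoded: [0, 3, 1, 0, 0, 1, 2, 3]


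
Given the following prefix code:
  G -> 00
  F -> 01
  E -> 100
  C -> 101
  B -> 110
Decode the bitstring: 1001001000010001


Decoding step by step:
Bits 100 -> E
Bits 100 -> E
Bits 100 -> E
Bits 00 -> G
Bits 100 -> E
Bits 01 -> F


Decoded message: EEEGEF


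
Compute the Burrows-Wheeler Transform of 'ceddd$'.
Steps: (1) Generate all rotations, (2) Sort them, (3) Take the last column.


Rotations (sorted):
  0: $ceddd -> last char: d
  1: ceddd$ -> last char: $
  2: d$cedd -> last char: d
  3: dd$ced -> last char: d
  4: ddd$ce -> last char: e
  5: eddd$c -> last char: c


BWT = d$ddec


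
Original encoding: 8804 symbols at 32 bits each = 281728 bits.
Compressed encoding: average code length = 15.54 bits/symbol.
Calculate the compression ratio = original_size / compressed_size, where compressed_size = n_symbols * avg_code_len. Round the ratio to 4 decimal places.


original_size = n_symbols * orig_bits = 8804 * 32 = 281728 bits
compressed_size = n_symbols * avg_code_len = 8804 * 15.54 = 136814.16 bits
ratio = original_size / compressed_size = 281728 / 136814.16 = 2.0592

Compression ratio = 2.0592


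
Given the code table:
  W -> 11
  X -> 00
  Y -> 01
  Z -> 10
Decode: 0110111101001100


Decoding:
01 -> Y
10 -> Z
11 -> W
11 -> W
01 -> Y
00 -> X
11 -> W
00 -> X


Result: YZWWYXWX


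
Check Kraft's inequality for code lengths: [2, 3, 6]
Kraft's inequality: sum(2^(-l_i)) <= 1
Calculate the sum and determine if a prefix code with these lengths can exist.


Sum = 2^(-2) + 2^(-3) + 2^(-6)
    = 0.25 + 0.125 + 0.015625
    = 25/64 = 0.390625
Since 0.390625 <= 1, Kraft's inequality IS satisfied.
A prefix code with these lengths CAN exist.

Kraft sum = 0.390625. Satisfied.


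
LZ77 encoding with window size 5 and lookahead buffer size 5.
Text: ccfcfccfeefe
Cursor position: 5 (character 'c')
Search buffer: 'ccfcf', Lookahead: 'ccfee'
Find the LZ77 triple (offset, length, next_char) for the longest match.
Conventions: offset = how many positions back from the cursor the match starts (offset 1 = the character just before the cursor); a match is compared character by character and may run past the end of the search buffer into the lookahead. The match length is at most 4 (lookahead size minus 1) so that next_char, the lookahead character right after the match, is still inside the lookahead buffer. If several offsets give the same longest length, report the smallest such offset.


Try each offset into the search buffer:
  offset=1 (pos 4, char 'f'): match length 0
  offset=2 (pos 3, char 'c'): match length 1
  offset=3 (pos 2, char 'f'): match length 0
  offset=4 (pos 1, char 'c'): match length 1
  offset=5 (pos 0, char 'c'): match length 3
Longest match has length 3 at offset 5.
next_char = character at position 5 + 3 = 8 -> 'e'

Best match: offset=5, length=3 (matching 'ccf' starting at position 0)
LZ77 triple: (5, 3, 'e')


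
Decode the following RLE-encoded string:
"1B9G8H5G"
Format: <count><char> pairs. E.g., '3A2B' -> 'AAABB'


Expanding each <count><char> pair:
  1B -> 'B'
  9G -> 'GGGGGGGGG'
  8H -> 'HHHHHHHH'
  5G -> 'GGGGG'

Decoded = BGGGGGGGGGHHHHHHHHGGGGG


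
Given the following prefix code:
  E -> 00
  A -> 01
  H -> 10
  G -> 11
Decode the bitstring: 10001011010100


Decoding step by step:
Bits 10 -> H
Bits 00 -> E
Bits 10 -> H
Bits 11 -> G
Bits 01 -> A
Bits 01 -> A
Bits 00 -> E


Decoded message: HEHGAAE


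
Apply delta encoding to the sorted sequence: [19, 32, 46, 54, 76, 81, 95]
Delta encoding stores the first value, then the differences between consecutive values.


First value: 19
Deltas:
  32 - 19 = 13
  46 - 32 = 14
  54 - 46 = 8
  76 - 54 = 22
  81 - 76 = 5
  95 - 81 = 14


Delta encoded: [19, 13, 14, 8, 22, 5, 14]


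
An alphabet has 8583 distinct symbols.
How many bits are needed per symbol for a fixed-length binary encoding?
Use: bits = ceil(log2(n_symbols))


log2(8583) = 13.0673
Bracket: 2^13 = 8192 < 8583 <= 2^14 = 16384
So ceil(log2(8583)) = 14

bits = ceil(log2(8583)) = ceil(13.0673) = 14 bits


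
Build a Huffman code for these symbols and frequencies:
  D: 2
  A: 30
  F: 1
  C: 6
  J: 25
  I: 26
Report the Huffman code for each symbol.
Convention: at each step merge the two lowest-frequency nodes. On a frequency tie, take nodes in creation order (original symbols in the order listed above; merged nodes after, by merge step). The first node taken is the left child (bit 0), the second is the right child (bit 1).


Huffman tree construction:
Step 1: Merge F(1) + D(2) = 3
Step 2: Merge (F+D)(3) + C(6) = 9
Step 3: Merge ((F+D)+C)(9) + J(25) = 34
Step 4: Merge I(26) + A(30) = 56
Step 5: Merge (((F+D)+C)+J)(34) + (I+A)(56) = 90
Read each symbol's code off the tree from the root (left child = 0, right child = 1).

Codes:
  D: 0001 (length 4)
  A: 11 (length 2)
  F: 0000 (length 4)
  C: 001 (length 3)
  J: 01 (length 2)
  I: 10 (length 2)
Average code length: 192/90 = 2.1333 bits/symbol


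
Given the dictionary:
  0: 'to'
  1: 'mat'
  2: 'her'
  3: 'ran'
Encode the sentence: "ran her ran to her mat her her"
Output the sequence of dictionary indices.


Look up each word in the dictionary:
  'ran' -> 3
  'her' -> 2
  'ran' -> 3
  'to' -> 0
  'her' -> 2
  'mat' -> 1
  'her' -> 2
  'her' -> 2

Encoded: [3, 2, 3, 0, 2, 1, 2, 2]


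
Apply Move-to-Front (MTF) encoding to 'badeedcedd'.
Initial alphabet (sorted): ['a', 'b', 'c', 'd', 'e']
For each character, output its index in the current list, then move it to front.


MTF encoding:
'b': index 1 in ['a', 'b', 'c', 'd', 'e'] -> ['b', 'a', 'c', 'd', 'e']
'a': index 1 in ['b', 'a', 'c', 'd', 'e'] -> ['a', 'b', 'c', 'd', 'e']
'd': index 3 in ['a', 'b', 'c', 'd', 'e'] -> ['d', 'a', 'b', 'c', 'e']
'e': index 4 in ['d', 'a', 'b', 'c', 'e'] -> ['e', 'd', 'a', 'b', 'c']
'e': index 0 in ['e', 'd', 'a', 'b', 'c'] -> ['e', 'd', 'a', 'b', 'c']
'd': index 1 in ['e', 'd', 'a', 'b', 'c'] -> ['d', 'e', 'a', 'b', 'c']
'c': index 4 in ['d', 'e', 'a', 'b', 'c'] -> ['c', 'd', 'e', 'a', 'b']
'e': index 2 in ['c', 'd', 'e', 'a', 'b'] -> ['e', 'c', 'd', 'a', 'b']
'd': index 2 in ['e', 'c', 'd', 'a', 'b'] -> ['d', 'e', 'c', 'a', 'b']
'd': index 0 in ['d', 'e', 'c', 'a', 'b'] -> ['d', 'e', 'c', 'a', 'b']


Output: [1, 1, 3, 4, 0, 1, 4, 2, 2, 0]


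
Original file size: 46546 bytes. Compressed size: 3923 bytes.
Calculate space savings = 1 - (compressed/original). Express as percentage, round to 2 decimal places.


ratio = compressed/original = 3923/46546 = 0.084282
savings = 1 - ratio = 1 - 0.084282 = 0.915718
as a percentage: 0.915718 * 100 = 91.57%

Space savings = 1 - 3923/46546 = 91.57%


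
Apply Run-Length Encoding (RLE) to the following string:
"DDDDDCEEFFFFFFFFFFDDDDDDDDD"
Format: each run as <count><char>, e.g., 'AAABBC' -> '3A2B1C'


Scanning runs left to right:
  i=0: run of 'D' x 5 -> '5D'
  i=5: run of 'C' x 1 -> '1C'
  i=6: run of 'E' x 2 -> '2E'
  i=8: run of 'F' x 10 -> '10F'
  i=18: run of 'D' x 9 -> '9D'

RLE = 5D1C2E10F9D


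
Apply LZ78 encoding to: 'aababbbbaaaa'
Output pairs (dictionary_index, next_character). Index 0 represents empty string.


LZ78 encoding steps:
Dictionary: {0: ''}
Step 1: w='' (idx 0), next='a' -> output (0, 'a'), add 'a' as idx 1
Step 2: w='a' (idx 1), next='b' -> output (1, 'b'), add 'ab' as idx 2
Step 3: w='ab' (idx 2), next='b' -> output (2, 'b'), add 'abb' as idx 3
Step 4: w='' (idx 0), next='b' -> output (0, 'b'), add 'b' as idx 4
Step 5: w='b' (idx 4), next='a' -> output (4, 'a'), add 'ba' as idx 5
Step 6: w='a' (idx 1), next='a' -> output (1, 'a'), add 'aa' as idx 6
Step 7: w='a' (idx 1), end of input -> output (1, '')


Encoded: [(0, 'a'), (1, 'b'), (2, 'b'), (0, 'b'), (4, 'a'), (1, 'a'), (1, '')]


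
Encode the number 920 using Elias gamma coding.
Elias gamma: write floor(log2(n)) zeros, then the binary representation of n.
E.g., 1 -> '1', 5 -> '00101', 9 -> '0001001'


num_bits = floor(log2(920)) + 1 = 10
leading_zeros = num_bits - 1 = 9
binary(920) = 1110011000

Elias gamma(920) = '000000000' + '1110011000' = 0000000001110011000 (19 bits)


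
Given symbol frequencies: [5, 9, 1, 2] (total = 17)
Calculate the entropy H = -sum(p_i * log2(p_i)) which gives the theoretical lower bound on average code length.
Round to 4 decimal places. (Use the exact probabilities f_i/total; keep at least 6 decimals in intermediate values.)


Per-symbol terms -p_i * log2(p_i) with p_i = f_i/17:
  p = 5/17 = 0.294118: log2(p) = -1.765535, -p*log2(p) = 0.519275
  p = 9/17 = 0.529412: log2(p) = -0.917538, -p*log2(p) = 0.485755
  p = 1/17 = 0.058824: log2(p) = -4.087463, -p*log2(p) = 0.240439
  p = 2/17 = 0.117647: log2(p) = -3.087463, -p*log2(p) = 0.363231
H = 0.519275 + 0.485755 + 0.240439 + 0.363231 = 1.608700

H = 1.6087 bits/symbol


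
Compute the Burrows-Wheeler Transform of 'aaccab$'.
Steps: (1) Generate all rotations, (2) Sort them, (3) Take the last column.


Rotations (sorted):
  0: $aaccab -> last char: b
  1: aaccab$ -> last char: $
  2: ab$aacc -> last char: c
  3: accab$a -> last char: a
  4: b$aacca -> last char: a
  5: cab$aac -> last char: c
  6: ccab$aa -> last char: a


BWT = b$caaca


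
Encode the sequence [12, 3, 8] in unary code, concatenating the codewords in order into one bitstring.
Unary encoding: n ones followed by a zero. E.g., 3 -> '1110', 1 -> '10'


Encode each number as n ones followed by a terminating 0:
  12 -> 1111111111110 (13 bits)
  3 -> 1110 (4 bits)
  8 -> 111111110 (9 bits)
Total length = 13 + 4 + 9 = 26 bits.

Unary([12, 3, 8]) = 11111111111101110111111110 (26 bits)


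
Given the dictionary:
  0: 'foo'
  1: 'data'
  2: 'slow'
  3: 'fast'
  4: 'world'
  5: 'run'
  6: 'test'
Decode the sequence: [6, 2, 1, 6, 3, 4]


Look up each index in the dictionary:
  6 -> 'test'
  2 -> 'slow'
  1 -> 'data'
  6 -> 'test'
  3 -> 'fast'
  4 -> 'world'

Decoded: "test slow data test fast world"


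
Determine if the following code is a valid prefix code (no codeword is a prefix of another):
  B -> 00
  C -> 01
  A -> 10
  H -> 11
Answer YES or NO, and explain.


Checking each pair (does one codeword prefix another?):
  B='00' vs C='01': no prefix
  B='00' vs A='10': no prefix
  B='00' vs H='11': no prefix
  C='01' vs B='00': no prefix
  C='01' vs A='10': no prefix
  C='01' vs H='11': no prefix
  A='10' vs B='00': no prefix
  A='10' vs C='01': no prefix
  A='10' vs H='11': no prefix
  H='11' vs B='00': no prefix
  H='11' vs C='01': no prefix
  H='11' vs A='10': no prefix
No violation found over all pairs.

YES -- this is a valid prefix code. No codeword is a prefix of any other codeword.


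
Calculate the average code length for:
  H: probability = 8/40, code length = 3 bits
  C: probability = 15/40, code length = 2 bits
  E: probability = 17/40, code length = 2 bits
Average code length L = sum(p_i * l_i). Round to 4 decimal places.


Weighted contributions p_i * l_i:
  H: (8/40) * 3 = 24/40
  C: (15/40) * 2 = 30/40
  E: (17/40) * 2 = 34/40
Sum = (24 + 30 + 34)/40 = 88/40

L = 88/40 = 2.2000 bits/symbol


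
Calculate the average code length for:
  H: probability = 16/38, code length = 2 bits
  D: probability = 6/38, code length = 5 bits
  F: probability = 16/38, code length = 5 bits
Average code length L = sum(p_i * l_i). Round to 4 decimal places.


Weighted contributions p_i * l_i:
  H: (16/38) * 2 = 32/38
  D: (6/38) * 5 = 30/38
  F: (16/38) * 5 = 80/38
Sum = (32 + 30 + 80)/38 = 142/38

L = 142/38 = 3.7368 bits/symbol


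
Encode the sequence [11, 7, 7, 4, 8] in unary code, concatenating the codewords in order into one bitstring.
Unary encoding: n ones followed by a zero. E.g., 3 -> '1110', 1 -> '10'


Encode each number as n ones followed by a terminating 0:
  11 -> 111111111110 (12 bits)
  7 -> 11111110 (8 bits)
  7 -> 11111110 (8 bits)
  4 -> 11110 (5 bits)
  8 -> 111111110 (9 bits)
Total length = 12 + 8 + 8 + 5 + 9 = 42 bits.

Unary([11, 7, 7, 4, 8]) = 111111111110111111101111111011110111111110 (42 bits)


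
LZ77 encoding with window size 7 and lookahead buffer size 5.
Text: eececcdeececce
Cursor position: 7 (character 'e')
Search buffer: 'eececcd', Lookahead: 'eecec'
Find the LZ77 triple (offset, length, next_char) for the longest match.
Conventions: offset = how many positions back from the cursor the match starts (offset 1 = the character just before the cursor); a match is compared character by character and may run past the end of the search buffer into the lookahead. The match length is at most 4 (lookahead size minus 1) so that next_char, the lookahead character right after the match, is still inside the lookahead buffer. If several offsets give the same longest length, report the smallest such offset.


Try each offset into the search buffer:
  offset=1 (pos 6, char 'd'): match length 0
  offset=2 (pos 5, char 'c'): match length 0
  offset=3 (pos 4, char 'c'): match length 0
  offset=4 (pos 3, char 'e'): match length 1
  offset=5 (pos 2, char 'c'): match length 0
  offset=6 (pos 1, char 'e'): match length 1
  offset=7 (pos 0, char 'e'): match length 4
Longest match has length 4 at offset 7.
next_char = character at position 7 + 4 = 11 -> 'c'

Best match: offset=7, length=4 (matching 'eece' starting at position 0)
LZ77 triple: (7, 4, 'c')


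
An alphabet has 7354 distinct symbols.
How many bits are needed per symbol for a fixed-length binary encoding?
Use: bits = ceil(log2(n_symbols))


log2(7354) = 12.8443
Bracket: 2^12 = 4096 < 7354 <= 2^13 = 8192
So ceil(log2(7354)) = 13

bits = ceil(log2(7354)) = ceil(12.8443) = 13 bits


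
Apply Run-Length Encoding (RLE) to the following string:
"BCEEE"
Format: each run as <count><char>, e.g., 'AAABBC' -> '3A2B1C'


Scanning runs left to right:
  i=0: run of 'B' x 1 -> '1B'
  i=1: run of 'C' x 1 -> '1C'
  i=2: run of 'E' x 3 -> '3E'

RLE = 1B1C3E


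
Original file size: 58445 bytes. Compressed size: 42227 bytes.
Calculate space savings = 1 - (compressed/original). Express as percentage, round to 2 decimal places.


ratio = compressed/original = 42227/58445 = 0.722508
savings = 1 - ratio = 1 - 0.722508 = 0.277492
as a percentage: 0.277492 * 100 = 27.75%

Space savings = 1 - 42227/58445 = 27.75%


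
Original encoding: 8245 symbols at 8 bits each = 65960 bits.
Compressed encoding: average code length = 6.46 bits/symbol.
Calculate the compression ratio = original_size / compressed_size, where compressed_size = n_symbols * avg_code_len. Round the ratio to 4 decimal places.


original_size = n_symbols * orig_bits = 8245 * 8 = 65960 bits
compressed_size = n_symbols * avg_code_len = 8245 * 6.46 = 53262.7 bits
ratio = original_size / compressed_size = 65960 / 53262.7 = 1.2384

Compression ratio = 1.2384


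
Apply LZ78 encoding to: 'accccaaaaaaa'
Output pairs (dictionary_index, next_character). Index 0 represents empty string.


LZ78 encoding steps:
Dictionary: {0: ''}
Step 1: w='' (idx 0), next='a' -> output (0, 'a'), add 'a' as idx 1
Step 2: w='' (idx 0), next='c' -> output (0, 'c'), add 'c' as idx 2
Step 3: w='c' (idx 2), next='c' -> output (2, 'c'), add 'cc' as idx 3
Step 4: w='c' (idx 2), next='a' -> output (2, 'a'), add 'ca' as idx 4
Step 5: w='a' (idx 1), next='a' -> output (1, 'a'), add 'aa' as idx 5
Step 6: w='aa' (idx 5), next='a' -> output (5, 'a'), add 'aaa' as idx 6
Step 7: w='a' (idx 1), end of input -> output (1, '')


Encoded: [(0, 'a'), (0, 'c'), (2, 'c'), (2, 'a'), (1, 'a'), (5, 'a'), (1, '')]


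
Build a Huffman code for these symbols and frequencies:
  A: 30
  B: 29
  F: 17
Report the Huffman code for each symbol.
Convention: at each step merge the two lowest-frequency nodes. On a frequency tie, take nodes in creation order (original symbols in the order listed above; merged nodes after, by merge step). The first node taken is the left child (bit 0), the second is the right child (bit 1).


Huffman tree construction:
Step 1: Merge F(17) + B(29) = 46
Step 2: Merge A(30) + (F+B)(46) = 76
Read each symbol's code off the tree from the root (left child = 0, right child = 1).

Codes:
  A: 0 (length 1)
  B: 11 (length 2)
  F: 10 (length 2)
Average code length: 122/76 = 1.6053 bits/symbol


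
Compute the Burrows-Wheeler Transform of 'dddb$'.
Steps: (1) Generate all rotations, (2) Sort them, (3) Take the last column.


Rotations (sorted):
  0: $dddb -> last char: b
  1: b$ddd -> last char: d
  2: db$dd -> last char: d
  3: ddb$d -> last char: d
  4: dddb$ -> last char: $


BWT = bddd$


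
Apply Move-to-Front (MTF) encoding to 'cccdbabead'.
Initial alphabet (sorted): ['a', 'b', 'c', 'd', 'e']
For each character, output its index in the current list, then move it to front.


MTF encoding:
'c': index 2 in ['a', 'b', 'c', 'd', 'e'] -> ['c', 'a', 'b', 'd', 'e']
'c': index 0 in ['c', 'a', 'b', 'd', 'e'] -> ['c', 'a', 'b', 'd', 'e']
'c': index 0 in ['c', 'a', 'b', 'd', 'e'] -> ['c', 'a', 'b', 'd', 'e']
'd': index 3 in ['c', 'a', 'b', 'd', 'e'] -> ['d', 'c', 'a', 'b', 'e']
'b': index 3 in ['d', 'c', 'a', 'b', 'e'] -> ['b', 'd', 'c', 'a', 'e']
'a': index 3 in ['b', 'd', 'c', 'a', 'e'] -> ['a', 'b', 'd', 'c', 'e']
'b': index 1 in ['a', 'b', 'd', 'c', 'e'] -> ['b', 'a', 'd', 'c', 'e']
'e': index 4 in ['b', 'a', 'd', 'c', 'e'] -> ['e', 'b', 'a', 'd', 'c']
'a': index 2 in ['e', 'b', 'a', 'd', 'c'] -> ['a', 'e', 'b', 'd', 'c']
'd': index 3 in ['a', 'e', 'b', 'd', 'c'] -> ['d', 'a', 'e', 'b', 'c']


Output: [2, 0, 0, 3, 3, 3, 1, 4, 2, 3]


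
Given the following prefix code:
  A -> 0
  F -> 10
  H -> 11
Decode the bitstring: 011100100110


Decoding step by step:
Bits 0 -> A
Bits 11 -> H
Bits 10 -> F
Bits 0 -> A
Bits 10 -> F
Bits 0 -> A
Bits 11 -> H
Bits 0 -> A


Decoded message: AHFAFAHA


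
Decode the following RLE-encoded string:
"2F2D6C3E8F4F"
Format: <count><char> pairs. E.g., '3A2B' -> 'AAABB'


Expanding each <count><char> pair:
  2F -> 'FF'
  2D -> 'DD'
  6C -> 'CCCCCC'
  3E -> 'EEE'
  8F -> 'FFFFFFFF'
  4F -> 'FFFF'

Decoded = FFDDCCCCCCEEEFFFFFFFFFFFF


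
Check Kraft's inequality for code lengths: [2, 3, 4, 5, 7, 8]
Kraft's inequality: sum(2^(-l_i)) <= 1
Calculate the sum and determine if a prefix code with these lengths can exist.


Sum = 2^(-2) + 2^(-3) + 2^(-4) + 2^(-5) + 2^(-7) + 2^(-8)
    = 0.25 + 0.125 + 0.0625 + 0.03125 + 0.0078125 + 0.00390625
    = 123/256 = 0.48046875
Since 0.48046875 <= 1, Kraft's inequality IS satisfied.
A prefix code with these lengths CAN exist.

Kraft sum = 0.48046875. Satisfied.


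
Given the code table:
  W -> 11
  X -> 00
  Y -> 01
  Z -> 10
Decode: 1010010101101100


Decoding:
10 -> Z
10 -> Z
01 -> Y
01 -> Y
01 -> Y
10 -> Z
11 -> W
00 -> X


Result: ZZYYYZWX


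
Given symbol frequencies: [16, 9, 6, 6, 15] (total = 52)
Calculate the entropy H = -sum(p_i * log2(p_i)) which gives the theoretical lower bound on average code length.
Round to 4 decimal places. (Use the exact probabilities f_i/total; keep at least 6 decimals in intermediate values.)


Per-symbol terms -p_i * log2(p_i) with p_i = f_i/52:
  p = 16/52 = 0.307692: log2(p) = -1.700440, -p*log2(p) = 0.523212
  p = 9/52 = 0.173077: log2(p) = -2.530515, -p*log2(p) = 0.437974
  p = 6/52 = 0.115385: log2(p) = -3.115477, -p*log2(p) = 0.359478
  p = 6/52 = 0.115385: log2(p) = -3.115477, -p*log2(p) = 0.359478
  p = 15/52 = 0.288462: log2(p) = -1.793549, -p*log2(p) = 0.517370
H = 0.523212 + 0.437974 + 0.359478 + 0.359478 + 0.517370 = 2.197512

H = 2.1975 bits/symbol


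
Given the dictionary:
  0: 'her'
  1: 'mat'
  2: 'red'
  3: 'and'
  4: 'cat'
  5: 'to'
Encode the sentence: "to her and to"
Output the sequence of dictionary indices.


Look up each word in the dictionary:
  'to' -> 5
  'her' -> 0
  'and' -> 3
  'to' -> 5

Encoded: [5, 0, 3, 5]


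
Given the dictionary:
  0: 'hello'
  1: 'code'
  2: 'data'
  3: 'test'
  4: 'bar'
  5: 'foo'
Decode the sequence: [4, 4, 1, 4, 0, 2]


Look up each index in the dictionary:
  4 -> 'bar'
  4 -> 'bar'
  1 -> 'code'
  4 -> 'bar'
  0 -> 'hello'
  2 -> 'data'

Decoded: "bar bar code bar hello data"


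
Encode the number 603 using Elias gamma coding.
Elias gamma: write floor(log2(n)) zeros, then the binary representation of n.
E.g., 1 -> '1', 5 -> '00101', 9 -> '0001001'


num_bits = floor(log2(603)) + 1 = 10
leading_zeros = num_bits - 1 = 9
binary(603) = 1001011011

Elias gamma(603) = '000000000' + '1001011011' = 0000000001001011011 (19 bits)


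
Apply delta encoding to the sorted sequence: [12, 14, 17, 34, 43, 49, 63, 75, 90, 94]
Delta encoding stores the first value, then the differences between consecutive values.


First value: 12
Deltas:
  14 - 12 = 2
  17 - 14 = 3
  34 - 17 = 17
  43 - 34 = 9
  49 - 43 = 6
  63 - 49 = 14
  75 - 63 = 12
  90 - 75 = 15
  94 - 90 = 4


Delta encoded: [12, 2, 3, 17, 9, 6, 14, 12, 15, 4]


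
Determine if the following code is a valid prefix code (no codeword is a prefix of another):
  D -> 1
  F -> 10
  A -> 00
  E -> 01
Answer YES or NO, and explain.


Checking each pair (does one codeword prefix another?):
  D='1' vs F='10': prefix -- VIOLATION

NO -- this is NOT a valid prefix code. D (1) is a prefix of F (10).


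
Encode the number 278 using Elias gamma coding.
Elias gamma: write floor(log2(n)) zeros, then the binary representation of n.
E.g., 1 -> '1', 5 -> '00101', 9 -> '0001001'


num_bits = floor(log2(278)) + 1 = 9
leading_zeros = num_bits - 1 = 8
binary(278) = 100010110

Elias gamma(278) = '00000000' + '100010110' = 00000000100010110 (17 bits)


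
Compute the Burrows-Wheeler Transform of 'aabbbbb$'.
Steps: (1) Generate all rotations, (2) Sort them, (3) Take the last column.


Rotations (sorted):
  0: $aabbbbb -> last char: b
  1: aabbbbb$ -> last char: $
  2: abbbbb$a -> last char: a
  3: b$aabbbb -> last char: b
  4: bb$aabbb -> last char: b
  5: bbb$aabb -> last char: b
  6: bbbb$aab -> last char: b
  7: bbbbb$aa -> last char: a


BWT = b$abbbba


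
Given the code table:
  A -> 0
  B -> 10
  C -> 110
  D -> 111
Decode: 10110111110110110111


Decoding:
10 -> B
110 -> C
111 -> D
110 -> C
110 -> C
110 -> C
111 -> D


Result: BCDCCCD


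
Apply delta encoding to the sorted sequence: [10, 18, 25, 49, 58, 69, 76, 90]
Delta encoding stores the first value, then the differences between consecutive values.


First value: 10
Deltas:
  18 - 10 = 8
  25 - 18 = 7
  49 - 25 = 24
  58 - 49 = 9
  69 - 58 = 11
  76 - 69 = 7
  90 - 76 = 14


Delta encoded: [10, 8, 7, 24, 9, 11, 7, 14]


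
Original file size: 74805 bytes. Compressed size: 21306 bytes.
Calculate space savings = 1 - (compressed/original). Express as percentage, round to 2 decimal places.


ratio = compressed/original = 21306/74805 = 0.284821
savings = 1 - ratio = 1 - 0.284821 = 0.715179
as a percentage: 0.715179 * 100 = 71.52%

Space savings = 1 - 21306/74805 = 71.52%


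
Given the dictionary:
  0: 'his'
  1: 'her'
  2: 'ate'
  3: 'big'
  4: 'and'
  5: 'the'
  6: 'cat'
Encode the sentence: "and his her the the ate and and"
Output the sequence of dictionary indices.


Look up each word in the dictionary:
  'and' -> 4
  'his' -> 0
  'her' -> 1
  'the' -> 5
  'the' -> 5
  'ate' -> 2
  'and' -> 4
  'and' -> 4

Encoded: [4, 0, 1, 5, 5, 2, 4, 4]


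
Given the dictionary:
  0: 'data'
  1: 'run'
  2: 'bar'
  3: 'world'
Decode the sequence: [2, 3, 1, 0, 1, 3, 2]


Look up each index in the dictionary:
  2 -> 'bar'
  3 -> 'world'
  1 -> 'run'
  0 -> 'data'
  1 -> 'run'
  3 -> 'world'
  2 -> 'bar'

Decoded: "bar world run data run world bar"


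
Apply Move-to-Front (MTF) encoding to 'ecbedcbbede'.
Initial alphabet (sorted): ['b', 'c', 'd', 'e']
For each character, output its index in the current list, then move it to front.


MTF encoding:
'e': index 3 in ['b', 'c', 'd', 'e'] -> ['e', 'b', 'c', 'd']
'c': index 2 in ['e', 'b', 'c', 'd'] -> ['c', 'e', 'b', 'd']
'b': index 2 in ['c', 'e', 'b', 'd'] -> ['b', 'c', 'e', 'd']
'e': index 2 in ['b', 'c', 'e', 'd'] -> ['e', 'b', 'c', 'd']
'd': index 3 in ['e', 'b', 'c', 'd'] -> ['d', 'e', 'b', 'c']
'c': index 3 in ['d', 'e', 'b', 'c'] -> ['c', 'd', 'e', 'b']
'b': index 3 in ['c', 'd', 'e', 'b'] -> ['b', 'c', 'd', 'e']
'b': index 0 in ['b', 'c', 'd', 'e'] -> ['b', 'c', 'd', 'e']
'e': index 3 in ['b', 'c', 'd', 'e'] -> ['e', 'b', 'c', 'd']
'd': index 3 in ['e', 'b', 'c', 'd'] -> ['d', 'e', 'b', 'c']
'e': index 1 in ['d', 'e', 'b', 'c'] -> ['e', 'd', 'b', 'c']


Output: [3, 2, 2, 2, 3, 3, 3, 0, 3, 3, 1]


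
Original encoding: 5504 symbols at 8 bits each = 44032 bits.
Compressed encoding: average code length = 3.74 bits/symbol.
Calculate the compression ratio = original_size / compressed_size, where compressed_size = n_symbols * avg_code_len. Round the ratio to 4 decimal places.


original_size = n_symbols * orig_bits = 5504 * 8 = 44032 bits
compressed_size = n_symbols * avg_code_len = 5504 * 3.74 = 20584.96 bits
ratio = original_size / compressed_size = 44032 / 20584.96 = 2.139

Compression ratio = 2.139


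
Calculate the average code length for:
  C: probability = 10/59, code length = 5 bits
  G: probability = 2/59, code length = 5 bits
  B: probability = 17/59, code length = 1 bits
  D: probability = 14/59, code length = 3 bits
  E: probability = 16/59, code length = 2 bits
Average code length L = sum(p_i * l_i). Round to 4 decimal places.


Weighted contributions p_i * l_i:
  C: (10/59) * 5 = 50/59
  G: (2/59) * 5 = 10/59
  B: (17/59) * 1 = 17/59
  D: (14/59) * 3 = 42/59
  E: (16/59) * 2 = 32/59
Sum = (50 + 10 + 17 + 42 + 32)/59 = 151/59

L = 151/59 = 2.5593 bits/symbol


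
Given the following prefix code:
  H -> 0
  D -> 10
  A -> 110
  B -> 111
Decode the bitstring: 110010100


Decoding step by step:
Bits 110 -> A
Bits 0 -> H
Bits 10 -> D
Bits 10 -> D
Bits 0 -> H


Decoded message: AHDDH


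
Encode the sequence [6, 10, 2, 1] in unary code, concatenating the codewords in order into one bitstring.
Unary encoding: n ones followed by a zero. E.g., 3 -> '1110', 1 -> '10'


Encode each number as n ones followed by a terminating 0:
  6 -> 1111110 (7 bits)
  10 -> 11111111110 (11 bits)
  2 -> 110 (3 bits)
  1 -> 10 (2 bits)
Total length = 7 + 11 + 3 + 2 = 23 bits.

Unary([6, 10, 2, 1]) = 11111101111111111011010 (23 bits)


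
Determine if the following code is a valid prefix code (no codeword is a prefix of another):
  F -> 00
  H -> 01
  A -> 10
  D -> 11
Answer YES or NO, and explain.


Checking each pair (does one codeword prefix another?):
  F='00' vs H='01': no prefix
  F='00' vs A='10': no prefix
  F='00' vs D='11': no prefix
  H='01' vs F='00': no prefix
  H='01' vs A='10': no prefix
  H='01' vs D='11': no prefix
  A='10' vs F='00': no prefix
  A='10' vs H='01': no prefix
  A='10' vs D='11': no prefix
  D='11' vs F='00': no prefix
  D='11' vs H='01': no prefix
  D='11' vs A='10': no prefix
No violation found over all pairs.

YES -- this is a valid prefix code. No codeword is a prefix of any other codeword.


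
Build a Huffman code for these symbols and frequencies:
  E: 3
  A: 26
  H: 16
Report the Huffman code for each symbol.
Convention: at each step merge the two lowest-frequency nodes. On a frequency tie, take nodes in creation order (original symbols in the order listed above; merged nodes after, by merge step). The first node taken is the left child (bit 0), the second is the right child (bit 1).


Huffman tree construction:
Step 1: Merge E(3) + H(16) = 19
Step 2: Merge (E+H)(19) + A(26) = 45
Read each symbol's code off the tree from the root (left child = 0, right child = 1).

Codes:
  E: 00 (length 2)
  A: 1 (length 1)
  H: 01 (length 2)
Average code length: 64/45 = 1.4222 bits/symbol


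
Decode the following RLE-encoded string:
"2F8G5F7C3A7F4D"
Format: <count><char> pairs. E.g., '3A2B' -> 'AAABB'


Expanding each <count><char> pair:
  2F -> 'FF'
  8G -> 'GGGGGGGG'
  5F -> 'FFFFF'
  7C -> 'CCCCCCC'
  3A -> 'AAA'
  7F -> 'FFFFFFF'
  4D -> 'DDDD'

Decoded = FFGGGGGGGGFFFFFCCCCCCCAAAFFFFFFFDDDD


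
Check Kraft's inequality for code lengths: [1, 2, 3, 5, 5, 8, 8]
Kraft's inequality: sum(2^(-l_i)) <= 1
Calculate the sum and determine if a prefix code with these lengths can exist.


Sum = 2^(-1) + 2^(-2) + 2^(-3) + 2^(-5) + 2^(-5) + 2^(-8) + 2^(-8)
    = 0.5 + 0.25 + 0.125 + 0.03125 + 0.03125 + 0.00390625 + 0.00390625
    = 242/256 = 0.9453125
Since 0.9453125 <= 1, Kraft's inequality IS satisfied.
A prefix code with these lengths CAN exist.

Kraft sum = 0.9453125. Satisfied.


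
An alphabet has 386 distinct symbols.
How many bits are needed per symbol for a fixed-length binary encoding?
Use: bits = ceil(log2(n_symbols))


log2(386) = 8.5925
Bracket: 2^8 = 256 < 386 <= 2^9 = 512
So ceil(log2(386)) = 9

bits = ceil(log2(386)) = ceil(8.5925) = 9 bits


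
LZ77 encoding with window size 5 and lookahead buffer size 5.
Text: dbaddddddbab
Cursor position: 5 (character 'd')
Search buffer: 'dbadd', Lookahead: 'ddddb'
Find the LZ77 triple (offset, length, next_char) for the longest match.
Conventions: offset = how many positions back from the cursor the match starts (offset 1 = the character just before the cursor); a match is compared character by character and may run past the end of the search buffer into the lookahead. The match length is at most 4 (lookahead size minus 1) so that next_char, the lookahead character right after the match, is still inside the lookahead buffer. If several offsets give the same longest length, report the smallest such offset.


Try each offset into the search buffer:
  offset=1 (pos 4, char 'd'): match length 4
  offset=2 (pos 3, char 'd'): match length 4
  offset=3 (pos 2, char 'a'): match length 0
  offset=4 (pos 1, char 'b'): match length 0
  offset=5 (pos 0, char 'd'): match length 1
Longest match has length 4, found at offsets 1, 2; take the smallest, offset 1.
next_char = character at position 5 + 4 = 9 -> 'b'

Best match: offset=1, length=4 (matching 'dddd' starting at position 4)
LZ77 triple: (1, 4, 'b')


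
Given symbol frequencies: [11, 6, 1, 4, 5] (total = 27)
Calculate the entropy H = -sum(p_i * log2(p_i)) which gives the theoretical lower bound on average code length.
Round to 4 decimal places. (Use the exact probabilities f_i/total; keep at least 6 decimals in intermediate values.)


Per-symbol terms -p_i * log2(p_i) with p_i = f_i/27:
  p = 11/27 = 0.407407: log2(p) = -1.295456, -p*log2(p) = 0.527778
  p = 6/27 = 0.222222: log2(p) = -2.169925, -p*log2(p) = 0.482206
  p = 1/27 = 0.037037: log2(p) = -4.754888, -p*log2(p) = 0.176107
  p = 4/27 = 0.148148: log2(p) = -2.754888, -p*log2(p) = 0.408131
  p = 5/27 = 0.185185: log2(p) = -2.432959, -p*log2(p) = 0.450548
H = 0.527778 + 0.482206 + 0.176107 + 0.408131 + 0.450548 = 2.044770

H = 2.0448 bits/symbol
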